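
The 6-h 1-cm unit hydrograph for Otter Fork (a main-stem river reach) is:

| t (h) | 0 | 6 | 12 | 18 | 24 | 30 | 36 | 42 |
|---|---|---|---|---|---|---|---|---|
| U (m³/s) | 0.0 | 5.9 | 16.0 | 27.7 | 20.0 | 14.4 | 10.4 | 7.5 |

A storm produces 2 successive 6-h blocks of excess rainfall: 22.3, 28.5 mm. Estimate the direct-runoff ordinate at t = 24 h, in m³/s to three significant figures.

By discrete convolution, Q_j = Σ (P_i / 10 mm) · U_{j−i}.
At t = 24 h (j=4): Q = (22.3/10)·20.0 + (28.5/10)·27.7 = 124 m³/s.

Q ≈ 124 m³/s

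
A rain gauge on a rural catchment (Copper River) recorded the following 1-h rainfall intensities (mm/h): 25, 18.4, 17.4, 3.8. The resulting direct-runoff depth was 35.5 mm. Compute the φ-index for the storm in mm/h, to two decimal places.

φ ≈ 8.43 mm/h

Only the 3 blocks with intensity above φ contribute runoff: 25, 18.4, 17.4 mm/h.
Σ(I−φ)·Δt = d  ⇒  (25+18.4+17.4 − 3φ)·1 = 35.5
φ = (60.80 − 35.5/1) / 3 = 8.43 mm/h.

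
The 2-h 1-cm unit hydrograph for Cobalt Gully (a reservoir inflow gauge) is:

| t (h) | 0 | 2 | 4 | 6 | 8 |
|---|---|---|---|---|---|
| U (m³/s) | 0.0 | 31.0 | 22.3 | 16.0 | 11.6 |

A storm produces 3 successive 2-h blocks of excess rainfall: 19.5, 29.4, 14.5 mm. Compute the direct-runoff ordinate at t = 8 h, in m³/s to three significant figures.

By discrete convolution, Q_j = Σ (P_i / 10 mm) · U_{j−i}.
At t = 8 h (j=4): Q = (19.5/10)·11.6 + (29.4/10)·16.0 + (14.5/10)·22.3 = 102 m³/s.

Q ≈ 102 m³/s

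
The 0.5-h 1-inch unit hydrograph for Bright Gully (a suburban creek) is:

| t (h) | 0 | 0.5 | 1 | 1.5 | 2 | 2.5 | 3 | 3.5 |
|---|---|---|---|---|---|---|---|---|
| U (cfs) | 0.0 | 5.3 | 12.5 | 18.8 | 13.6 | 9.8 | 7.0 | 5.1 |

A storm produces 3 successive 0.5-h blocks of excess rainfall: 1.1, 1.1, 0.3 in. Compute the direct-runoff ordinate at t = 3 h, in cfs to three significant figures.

Q ≈ 22.6 cfs

By discrete convolution, Q_j = Σ (P_i / 1 in) · U_{j−i}.
At t = 3 h (j=6): Q = (1.1/1)·7.0 + (1.1/1)·9.8 + (0.3/1)·13.6 = 22.6 cfs.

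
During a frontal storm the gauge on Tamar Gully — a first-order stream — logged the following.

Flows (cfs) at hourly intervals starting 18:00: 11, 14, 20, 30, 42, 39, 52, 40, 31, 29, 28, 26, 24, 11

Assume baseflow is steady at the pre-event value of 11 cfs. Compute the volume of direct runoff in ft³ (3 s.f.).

V ≈ 8.75 × 10^5 ft³

Direct-runoff ordinates (Q − Q_b): 0.0, 3.0, 9.0, 19.0, 31.0, 28.0, 41.0, 29.0, 20.0, 18.0, 17.0, 15.0, 13.0, 0.0 cfs.
ΣQ_DR = 243.0 cfs.
With Δt = 1 h = 3600 s, V = ΣQ_DR · Δt = 243.0 × 3600 = 8.75 × 10^5 ft³.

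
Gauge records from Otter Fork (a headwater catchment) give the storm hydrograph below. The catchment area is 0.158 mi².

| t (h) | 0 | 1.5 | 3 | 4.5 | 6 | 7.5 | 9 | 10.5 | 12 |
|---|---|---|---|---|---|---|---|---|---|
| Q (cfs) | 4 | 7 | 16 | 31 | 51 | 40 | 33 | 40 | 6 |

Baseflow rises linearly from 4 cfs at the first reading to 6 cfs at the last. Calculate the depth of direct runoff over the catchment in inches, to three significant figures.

Direct runoff: 0.00, 2.75, 11.50, 26.25, 46.00, 34.75, 27.50, 34.25, 0.00 cfs; ΣQ_DR = 183.0 cfs.
V = ΣQ_DR · Δt = 183.0 × 5400 s = 9.882 × 10^5 ft³.
Over A = 0.158 mi², depth = V / A = 2.69 in.

d ≈ 2.69 in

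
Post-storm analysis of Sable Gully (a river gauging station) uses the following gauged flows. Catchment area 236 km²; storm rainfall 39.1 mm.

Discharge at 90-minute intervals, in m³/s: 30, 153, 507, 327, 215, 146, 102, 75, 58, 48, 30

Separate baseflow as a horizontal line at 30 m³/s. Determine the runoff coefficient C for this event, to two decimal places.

C ≈ 0.80

ΣQ_DR = 1361 m³/s; V = ΣQ_DR·Δt = 7.349 × 10^6 m³.
Runoff depth d = V / A = 31.14 mm.
C = d / P = 31.14 / 39.1 = 0.80.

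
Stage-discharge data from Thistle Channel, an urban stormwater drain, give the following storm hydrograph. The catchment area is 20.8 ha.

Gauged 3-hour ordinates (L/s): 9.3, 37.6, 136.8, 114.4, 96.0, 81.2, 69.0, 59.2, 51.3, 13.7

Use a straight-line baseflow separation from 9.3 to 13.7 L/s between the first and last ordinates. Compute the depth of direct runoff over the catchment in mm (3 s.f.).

Direct runoff: 0.00, 27.81, 126.52, 103.63, 84.74, 69.46, 56.77, 46.48, 38.09, 0.00 L/s; ΣQ_DR = 553.5 L/s.
V = ΣQ_DR · Δt = 553.5 × 10800 s = 5.978 × 10^6 L.
Over A = 20.8 ha, depth = V / A = 28.7 mm.

d ≈ 28.7 mm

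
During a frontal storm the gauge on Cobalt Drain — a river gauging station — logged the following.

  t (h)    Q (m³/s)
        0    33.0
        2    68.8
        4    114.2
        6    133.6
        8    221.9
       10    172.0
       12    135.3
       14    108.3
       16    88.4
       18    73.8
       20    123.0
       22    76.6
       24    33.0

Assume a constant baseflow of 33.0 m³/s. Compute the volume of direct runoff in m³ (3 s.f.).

Direct-runoff ordinates (Q − Q_b): 0.0, 35.8, 81.2, 100.6, 188.9, 139.0, 102.3, 75.3, 55.4, 40.8, 90.0, 43.6, 0.0 m³/s.
ΣQ_DR = 952.9 m³/s.
With Δt = 2 h = 7200 s, V = ΣQ_DR · Δt = 952.9 × 7200 = 6.86 × 10^6 m³.

V ≈ 6.86 × 10^6 m³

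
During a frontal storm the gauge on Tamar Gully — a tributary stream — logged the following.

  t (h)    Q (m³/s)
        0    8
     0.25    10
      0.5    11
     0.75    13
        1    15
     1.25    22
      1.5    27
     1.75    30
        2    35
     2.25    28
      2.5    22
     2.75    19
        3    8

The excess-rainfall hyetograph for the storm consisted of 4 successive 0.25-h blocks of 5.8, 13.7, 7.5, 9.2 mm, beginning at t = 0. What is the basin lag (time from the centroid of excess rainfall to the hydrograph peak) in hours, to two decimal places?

Centroid of excess rainfall: t_c = Σ P_i·t̄_i / ΣP_i = 0.5138 h (block centres at 0.125, 0.375, 0.625, 0.875 h).
Hydrograph peak occurs at t = 2 h, so basin lag t_L = 2 − 0.5138 = 1.49 h.

t_L ≈ 1.49 h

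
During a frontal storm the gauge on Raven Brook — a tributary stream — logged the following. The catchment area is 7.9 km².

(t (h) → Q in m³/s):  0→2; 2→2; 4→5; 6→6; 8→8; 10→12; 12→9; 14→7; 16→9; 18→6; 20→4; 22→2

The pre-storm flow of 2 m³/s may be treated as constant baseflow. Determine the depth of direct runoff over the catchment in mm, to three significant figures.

Direct runoff: 0.0, 0.0, 3.0, 4.0, 6.0, 10.0, 7.0, 5.0, 7.0, 4.0, 2.0, 0.0 m³/s; ΣQ_DR = 48.00 m³/s.
V = ΣQ_DR · Δt = 48.00 × 7200 s = 3.456 × 10^5 m³.
Over A = 7.9 km², depth = V / A = 43.7 mm.

d ≈ 43.7 mm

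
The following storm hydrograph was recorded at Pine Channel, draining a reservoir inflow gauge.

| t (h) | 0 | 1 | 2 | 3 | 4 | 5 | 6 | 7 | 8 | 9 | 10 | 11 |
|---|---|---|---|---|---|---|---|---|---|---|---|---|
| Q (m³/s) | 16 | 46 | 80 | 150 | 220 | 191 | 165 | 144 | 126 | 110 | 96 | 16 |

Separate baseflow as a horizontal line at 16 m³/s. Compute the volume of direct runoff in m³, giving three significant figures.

V ≈ 4.20 × 10^6 m³

Direct-runoff ordinates (Q − Q_b): 0.0, 30.0, 64.0, 134.0, 204.0, 175.0, 149.0, 128.0, 110.0, 94.0, 80.0, 0.0 m³/s.
ΣQ_DR = 1168 m³/s.
With Δt = 1 h = 3600 s, V = ΣQ_DR · Δt = 1168 × 3600 = 4.20 × 10^6 m³.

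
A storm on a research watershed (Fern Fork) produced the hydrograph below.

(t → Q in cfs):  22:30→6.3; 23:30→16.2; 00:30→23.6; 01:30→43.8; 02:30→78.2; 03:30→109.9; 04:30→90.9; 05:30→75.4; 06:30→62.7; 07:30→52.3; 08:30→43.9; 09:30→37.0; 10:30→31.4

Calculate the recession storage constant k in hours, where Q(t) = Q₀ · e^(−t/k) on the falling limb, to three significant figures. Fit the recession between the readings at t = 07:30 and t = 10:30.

k ≈ 5.88 h

On the falling limb, Q drops from 52.3 to 31.4 cfs between t = 07:30 and t = 10:30 (Δt = 3 h).
k = −Δt / ln(Q₂/Q₁) = −3 / ln(31.4/52.3) = 5.88 h.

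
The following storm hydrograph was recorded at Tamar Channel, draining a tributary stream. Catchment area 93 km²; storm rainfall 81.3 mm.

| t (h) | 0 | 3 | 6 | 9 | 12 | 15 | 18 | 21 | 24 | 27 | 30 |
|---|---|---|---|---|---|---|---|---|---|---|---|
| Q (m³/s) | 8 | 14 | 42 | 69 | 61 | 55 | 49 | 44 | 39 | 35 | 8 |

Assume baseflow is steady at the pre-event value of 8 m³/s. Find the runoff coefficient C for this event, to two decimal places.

ΣQ_DR = 336.0 m³/s; V = ΣQ_DR·Δt = 3.629 × 10^6 m³.
Runoff depth d = V / A = 39.02 mm.
C = d / P = 39.02 / 81.3 = 0.48.

C ≈ 0.48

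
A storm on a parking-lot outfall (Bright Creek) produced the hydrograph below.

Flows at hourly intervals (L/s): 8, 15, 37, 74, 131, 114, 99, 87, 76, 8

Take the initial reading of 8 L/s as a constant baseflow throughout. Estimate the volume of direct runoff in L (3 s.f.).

V ≈ 2.05 × 10^6 L

Direct-runoff ordinates (Q − Q_b): 0.0, 7.0, 29.0, 66.0, 123.0, 106.0, 91.0, 79.0, 68.0, 0.0 L/s.
ΣQ_DR = 569.0 L/s.
With Δt = 1 h = 3600 s, V = ΣQ_DR · Δt = 569.0 × 3600 = 2.05 × 10^6 L.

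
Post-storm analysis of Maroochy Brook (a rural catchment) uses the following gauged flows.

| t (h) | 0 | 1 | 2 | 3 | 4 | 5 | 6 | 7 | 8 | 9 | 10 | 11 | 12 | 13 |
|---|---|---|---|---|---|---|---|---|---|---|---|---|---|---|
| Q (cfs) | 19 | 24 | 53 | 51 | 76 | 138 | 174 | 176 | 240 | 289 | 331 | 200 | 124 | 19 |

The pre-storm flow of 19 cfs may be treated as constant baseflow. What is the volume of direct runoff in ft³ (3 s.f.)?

Direct-runoff ordinates (Q − Q_b): 0.0, 5.0, 34.0, 32.0, 57.0, 119.0, 155.0, 157.0, 221.0, 270.0, 312.0, 181.0, 105.0, 0.0 cfs.
ΣQ_DR = 1648 cfs.
With Δt = 1 h = 3600 s, V = ΣQ_DR · Δt = 1648 × 3600 = 5.93 × 10^6 ft³.

V ≈ 5.93 × 10^6 ft³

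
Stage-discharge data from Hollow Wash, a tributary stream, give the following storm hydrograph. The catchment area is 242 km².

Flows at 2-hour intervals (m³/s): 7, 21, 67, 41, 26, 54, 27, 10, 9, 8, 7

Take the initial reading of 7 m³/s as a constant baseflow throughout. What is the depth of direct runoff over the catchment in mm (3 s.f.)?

d ≈ 5.95 mm

Direct runoff: 0.0, 14.0, 60.0, 34.0, 19.0, 47.0, 20.0, 3.0, 2.0, 1.0, 0.0 m³/s; ΣQ_DR = 200.0 m³/s.
V = ΣQ_DR · Δt = 200.0 × 7200 s = 1.440 × 10^6 m³.
Over A = 242 km², depth = V / A = 5.95 mm.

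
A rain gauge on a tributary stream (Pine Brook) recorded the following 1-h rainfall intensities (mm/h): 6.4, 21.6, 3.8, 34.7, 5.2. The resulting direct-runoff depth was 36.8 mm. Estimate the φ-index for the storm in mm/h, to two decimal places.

Only the 2 blocks with intensity above φ contribute runoff: 21.6, 34.7 mm/h.
Σ(I−φ)·Δt = d  ⇒  (21.6+34.7 − 2φ)·1 = 36.8
φ = (56.30 − 36.8/1) / 2 = 9.75 mm/h.

φ ≈ 9.75 mm/h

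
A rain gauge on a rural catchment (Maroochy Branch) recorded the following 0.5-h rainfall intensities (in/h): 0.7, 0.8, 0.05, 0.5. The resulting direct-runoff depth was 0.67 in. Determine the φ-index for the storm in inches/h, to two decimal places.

Only the 3 blocks with intensity above φ contribute runoff: 0.7, 0.8, 0.5 in/h.
Σ(I−φ)·Δt = d  ⇒  (0.7+0.8+0.5 − 3φ)·0.5 = 0.67
φ = (2.000 − 0.67/0.5) / 3 = 0.22 in/h.

φ ≈ 0.22 in/h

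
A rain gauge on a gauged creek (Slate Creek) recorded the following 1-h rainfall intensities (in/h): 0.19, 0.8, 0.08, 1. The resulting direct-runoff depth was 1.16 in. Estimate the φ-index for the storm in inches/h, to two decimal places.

Only the 2 blocks with intensity above φ contribute runoff: 0.8, 1 in/h.
Σ(I−φ)·Δt = d  ⇒  (0.8+1 − 2φ)·1 = 1.16
φ = (1.800 − 1.16/1) / 2 = 0.32 in/h.

φ ≈ 0.32 in/h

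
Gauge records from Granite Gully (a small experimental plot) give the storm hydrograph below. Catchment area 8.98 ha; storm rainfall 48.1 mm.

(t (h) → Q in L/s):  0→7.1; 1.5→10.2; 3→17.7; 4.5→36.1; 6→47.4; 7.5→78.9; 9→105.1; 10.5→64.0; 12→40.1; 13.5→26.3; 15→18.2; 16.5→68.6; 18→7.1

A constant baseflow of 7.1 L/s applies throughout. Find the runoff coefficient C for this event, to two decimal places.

C ≈ 0.54

ΣQ_DR = 434.5 L/s; V = ΣQ_DR·Δt = 2.346 × 10^6 L.
Runoff depth d = V / A = 26.13 mm.
C = d / P = 26.13 / 48.1 = 0.54.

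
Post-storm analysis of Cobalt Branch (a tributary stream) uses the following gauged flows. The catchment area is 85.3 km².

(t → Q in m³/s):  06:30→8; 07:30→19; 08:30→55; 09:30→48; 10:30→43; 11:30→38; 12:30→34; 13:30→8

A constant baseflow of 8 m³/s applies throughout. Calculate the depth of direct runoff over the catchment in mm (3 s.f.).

d ≈ 7.98 mm

Direct runoff: 0.0, 11.0, 47.0, 40.0, 35.0, 30.0, 26.0, 0.0 m³/s; ΣQ_DR = 189.0 m³/s.
V = ΣQ_DR · Δt = 189.0 × 3600 s = 6.804 × 10^5 m³.
Over A = 85.3 km², depth = V / A = 7.98 mm.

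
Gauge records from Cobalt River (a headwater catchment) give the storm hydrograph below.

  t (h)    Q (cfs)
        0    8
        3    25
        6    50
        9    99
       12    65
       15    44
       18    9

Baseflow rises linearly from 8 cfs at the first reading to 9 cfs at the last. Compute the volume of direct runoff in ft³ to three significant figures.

V ≈ 2.60 × 10^6 ft³

Direct-runoff ordinates (Q − Q_b): 0.00, 16.83, 41.67, 90.50, 56.33, 35.17, 0.00 cfs.
ΣQ_DR = 240.5 cfs.
With Δt = 3 h = 10800 s, V = ΣQ_DR · Δt = 240.5 × 10800 = 2.60 × 10^6 ft³.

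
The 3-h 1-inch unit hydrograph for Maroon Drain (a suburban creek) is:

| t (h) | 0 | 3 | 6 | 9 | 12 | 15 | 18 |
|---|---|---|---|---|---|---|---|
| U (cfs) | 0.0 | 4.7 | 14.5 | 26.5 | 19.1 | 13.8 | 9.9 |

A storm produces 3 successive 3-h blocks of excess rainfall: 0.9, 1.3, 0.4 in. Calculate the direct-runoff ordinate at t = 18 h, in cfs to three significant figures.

Q ≈ 34.5 cfs

By discrete convolution, Q_j = Σ (P_i / 1 in) · U_{j−i}.
At t = 18 h (j=6): Q = (0.9/1)·9.9 + (1.3/1)·13.8 + (0.4/1)·19.1 = 34.5 cfs.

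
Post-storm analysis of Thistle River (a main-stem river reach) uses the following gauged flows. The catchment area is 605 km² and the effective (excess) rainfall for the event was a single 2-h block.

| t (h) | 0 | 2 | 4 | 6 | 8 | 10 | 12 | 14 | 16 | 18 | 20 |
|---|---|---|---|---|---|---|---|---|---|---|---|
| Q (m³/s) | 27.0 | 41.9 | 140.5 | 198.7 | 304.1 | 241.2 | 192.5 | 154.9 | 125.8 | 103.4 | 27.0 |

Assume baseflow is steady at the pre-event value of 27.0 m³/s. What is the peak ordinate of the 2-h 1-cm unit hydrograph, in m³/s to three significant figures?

Direct runoff: 0.0, 14.9, 113.5, 171.7, 277.1, 214.2, 165.5, 127.9, 98.8, 76.4, 0.0 m³/s; ΣQ_DR = 1260 m³/s, peak = 277.1 m³/s.
Runoff depth d = ΣQ_DR·Δt / A = 1260 × 7200 / (605 km²) = 15.00 mm.
The 1-cm UH is the DRH scaled by (10 mm)/d, so U_p = 277.1 × 10/15.00 = 185 m³/s.

U_p ≈ 185 m³/s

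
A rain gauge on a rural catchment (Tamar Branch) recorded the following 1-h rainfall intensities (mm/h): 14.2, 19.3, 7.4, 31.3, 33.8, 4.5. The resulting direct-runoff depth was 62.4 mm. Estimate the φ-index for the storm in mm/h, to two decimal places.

Only the 4 blocks with intensity above φ contribute runoff: 14.2, 19.3, 31.3, 33.8 mm/h.
Σ(I−φ)·Δt = d  ⇒  (14.2+19.3+31.3+33.8 − 4φ)·1 = 62.4
φ = (98.60 − 62.4/1) / 4 = 9.05 mm/h.

φ ≈ 9.05 mm/h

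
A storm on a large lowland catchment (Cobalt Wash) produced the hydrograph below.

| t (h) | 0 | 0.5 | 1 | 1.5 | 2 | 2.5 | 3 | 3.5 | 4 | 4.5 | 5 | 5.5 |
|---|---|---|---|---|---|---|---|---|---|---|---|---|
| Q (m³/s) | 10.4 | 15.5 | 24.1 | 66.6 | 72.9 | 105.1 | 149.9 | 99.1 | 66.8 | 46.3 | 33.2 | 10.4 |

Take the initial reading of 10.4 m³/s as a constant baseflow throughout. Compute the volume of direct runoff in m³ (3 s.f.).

V ≈ 1.04 × 10^6 m³

Direct-runoff ordinates (Q − Q_b): 0.0, 5.1, 13.7, 56.2, 62.5, 94.7, 139.5, 88.7, 56.4, 35.9, 22.8, 0.0 m³/s.
ΣQ_DR = 575.5 m³/s.
With Δt = 0.5 h = 1800 s, V = ΣQ_DR · Δt = 575.5 × 1800 = 1.04 × 10^6 m³.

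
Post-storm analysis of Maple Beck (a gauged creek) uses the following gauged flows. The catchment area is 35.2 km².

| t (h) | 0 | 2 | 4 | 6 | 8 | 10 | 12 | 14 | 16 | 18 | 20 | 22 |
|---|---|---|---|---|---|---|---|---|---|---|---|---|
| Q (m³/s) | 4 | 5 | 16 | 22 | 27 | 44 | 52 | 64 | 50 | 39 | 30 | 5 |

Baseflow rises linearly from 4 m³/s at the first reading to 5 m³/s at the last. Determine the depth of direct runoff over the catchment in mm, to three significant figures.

Direct runoff: 0.00, 0.91, 11.82, 17.73, 22.64, 39.55, 47.45, 59.36, 45.27, 34.18, 25.09, 0.00 m³/s; ΣQ_DR = 304.0 m³/s.
V = ΣQ_DR · Δt = 304.0 × 7200 s = 2.189 × 10^6 m³.
Over A = 35.2 km², depth = V / A = 62.2 mm.

d ≈ 62.2 mm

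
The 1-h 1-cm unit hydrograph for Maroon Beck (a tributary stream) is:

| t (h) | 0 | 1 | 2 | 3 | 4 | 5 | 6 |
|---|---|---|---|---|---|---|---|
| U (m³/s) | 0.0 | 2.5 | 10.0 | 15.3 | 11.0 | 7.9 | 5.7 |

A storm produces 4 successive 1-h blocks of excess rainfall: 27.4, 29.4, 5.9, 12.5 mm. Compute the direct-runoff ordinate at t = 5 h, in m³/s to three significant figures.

By discrete convolution, Q_j = Σ (P_i / 10 mm) · U_{j−i}.
At t = 5 h (j=5): Q = (27.4/10)·7.9 + (29.4/10)·11.0 + (5.9/10)·15.3 + (12.5/10)·10.0 = 75.5 m³/s.

Q ≈ 75.5 m³/s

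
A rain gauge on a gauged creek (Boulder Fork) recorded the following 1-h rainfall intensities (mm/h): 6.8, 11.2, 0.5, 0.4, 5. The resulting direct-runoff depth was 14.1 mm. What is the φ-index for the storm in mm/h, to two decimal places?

φ ≈ 2.97 mm/h

Only the 3 blocks with intensity above φ contribute runoff: 6.8, 11.2, 5 mm/h.
Σ(I−φ)·Δt = d  ⇒  (6.8+11.2+5 − 3φ)·1 = 14.1
φ = (23.00 − 14.1/1) / 3 = 2.97 mm/h.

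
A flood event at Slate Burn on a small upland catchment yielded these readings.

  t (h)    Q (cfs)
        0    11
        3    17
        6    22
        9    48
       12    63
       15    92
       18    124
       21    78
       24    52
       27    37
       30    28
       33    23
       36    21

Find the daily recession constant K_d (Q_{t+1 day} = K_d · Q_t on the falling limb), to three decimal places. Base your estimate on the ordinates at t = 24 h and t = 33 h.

Between t = 24 h and t = 33 h the flow falls from 52 to 23 cfs over 3×3 h = 9 h.
Per-interval ratio K = (23/52)^(1/3) = 0.7619; K_d = K^(24/3) = 0.114.

K_d ≈ 0.114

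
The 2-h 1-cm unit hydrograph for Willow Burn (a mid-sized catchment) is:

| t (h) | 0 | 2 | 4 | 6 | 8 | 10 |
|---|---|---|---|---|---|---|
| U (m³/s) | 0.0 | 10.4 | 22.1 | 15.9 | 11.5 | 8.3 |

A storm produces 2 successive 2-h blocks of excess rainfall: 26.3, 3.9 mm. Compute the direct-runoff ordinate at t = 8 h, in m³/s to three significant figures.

Q ≈ 36.4 m³/s

By discrete convolution, Q_j = Σ (P_i / 10 mm) · U_{j−i}.
At t = 8 h (j=4): Q = (26.3/10)·11.5 + (3.9/10)·15.9 = 36.4 m³/s.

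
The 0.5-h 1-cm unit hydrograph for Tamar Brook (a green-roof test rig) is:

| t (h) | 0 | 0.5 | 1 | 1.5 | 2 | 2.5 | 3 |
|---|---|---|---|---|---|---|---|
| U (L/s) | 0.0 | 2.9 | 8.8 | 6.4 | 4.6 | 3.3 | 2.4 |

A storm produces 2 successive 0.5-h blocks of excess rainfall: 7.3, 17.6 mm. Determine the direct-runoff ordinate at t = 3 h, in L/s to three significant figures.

Q ≈ 7.56 L/s

By discrete convolution, Q_j = Σ (P_i / 10 mm) · U_{j−i}.
At t = 3 h (j=6): Q = (7.3/10)·2.4 + (17.6/10)·3.3 = 7.56 L/s.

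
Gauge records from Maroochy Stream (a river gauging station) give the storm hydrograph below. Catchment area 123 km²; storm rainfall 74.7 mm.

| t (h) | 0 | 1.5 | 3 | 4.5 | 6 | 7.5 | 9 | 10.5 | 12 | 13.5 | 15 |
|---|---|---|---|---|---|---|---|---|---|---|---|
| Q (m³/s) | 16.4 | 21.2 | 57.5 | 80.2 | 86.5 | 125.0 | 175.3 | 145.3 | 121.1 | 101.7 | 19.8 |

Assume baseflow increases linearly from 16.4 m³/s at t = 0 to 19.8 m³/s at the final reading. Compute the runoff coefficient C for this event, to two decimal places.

ΣQ_DR = 750.9 m³/s; V = ΣQ_DR·Δt = 4.055 × 10^6 m³.
Runoff depth d = V / A = 32.97 mm.
C = d / P = 32.97 / 74.7 = 0.44.

C ≈ 0.44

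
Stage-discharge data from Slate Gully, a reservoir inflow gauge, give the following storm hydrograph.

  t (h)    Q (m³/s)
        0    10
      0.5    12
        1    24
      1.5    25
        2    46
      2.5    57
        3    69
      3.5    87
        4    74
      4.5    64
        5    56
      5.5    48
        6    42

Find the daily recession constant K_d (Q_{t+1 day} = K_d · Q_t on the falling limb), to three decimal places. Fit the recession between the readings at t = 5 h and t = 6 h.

Between t = 5 h and t = 6 h the flow falls from 56 to 42 m³/s over 2×0.5 h = 1 h.
Per-interval ratio K = (42/56)^(1/2) = 0.8660; K_d = K^(24/0.5) = 0.001.

K_d ≈ 0.001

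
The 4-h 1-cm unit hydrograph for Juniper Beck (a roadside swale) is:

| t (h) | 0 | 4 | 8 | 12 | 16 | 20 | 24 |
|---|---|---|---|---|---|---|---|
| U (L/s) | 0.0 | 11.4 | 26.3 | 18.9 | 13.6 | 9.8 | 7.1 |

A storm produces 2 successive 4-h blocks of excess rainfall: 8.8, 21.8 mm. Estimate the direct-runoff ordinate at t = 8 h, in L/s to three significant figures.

Q ≈ 48.0 L/s

By discrete convolution, Q_j = Σ (P_i / 10 mm) · U_{j−i}.
At t = 8 h (j=2): Q = (8.8/10)·26.3 + (21.8/10)·11.4 = 48.0 L/s.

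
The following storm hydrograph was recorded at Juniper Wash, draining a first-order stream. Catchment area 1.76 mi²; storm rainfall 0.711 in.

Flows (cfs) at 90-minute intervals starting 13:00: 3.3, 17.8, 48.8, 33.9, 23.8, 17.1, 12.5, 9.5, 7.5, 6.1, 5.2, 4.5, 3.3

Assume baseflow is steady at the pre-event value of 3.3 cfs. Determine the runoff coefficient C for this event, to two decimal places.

C ≈ 0.28

ΣQ_DR = 150.4 cfs; V = ΣQ_DR·Δt = 8.122 × 10^5 ft³.
Runoff depth d = V / A = 0.1986 in.
C = d / P = 0.1986 / 0.711 = 0.28.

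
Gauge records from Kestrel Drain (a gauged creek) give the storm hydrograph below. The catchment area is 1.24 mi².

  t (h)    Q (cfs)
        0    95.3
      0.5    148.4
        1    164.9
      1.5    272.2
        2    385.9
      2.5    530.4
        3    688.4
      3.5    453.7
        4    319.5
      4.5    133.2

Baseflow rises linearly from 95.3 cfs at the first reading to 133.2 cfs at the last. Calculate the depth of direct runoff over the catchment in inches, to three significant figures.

Direct runoff: 0.00, 48.89, 61.18, 164.27, 273.76, 414.04, 567.83, 328.92, 190.51, 0.00 cfs; ΣQ_DR = 2049 cfs.
V = ΣQ_DR · Δt = 2049 × 1800 s = 3.689 × 10^6 ft³.
Over A = 1.24 mi², depth = V / A = 1.28 in.

d ≈ 1.28 in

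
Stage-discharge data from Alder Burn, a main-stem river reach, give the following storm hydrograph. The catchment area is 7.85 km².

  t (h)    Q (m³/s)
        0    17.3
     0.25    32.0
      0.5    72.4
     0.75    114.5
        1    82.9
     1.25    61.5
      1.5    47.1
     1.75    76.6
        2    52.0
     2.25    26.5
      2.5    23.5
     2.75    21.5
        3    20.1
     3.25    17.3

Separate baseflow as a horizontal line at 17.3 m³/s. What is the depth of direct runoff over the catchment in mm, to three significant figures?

d ≈ 48.5 mm

Direct runoff: 0.0, 14.7, 55.1, 97.2, 65.6, 44.2, 29.8, 59.3, 34.7, 9.2, 6.2, 4.2, 2.8, 0.0 m³/s; ΣQ_DR = 423.0 m³/s.
V = ΣQ_DR · Δt = 423.0 × 900 s = 3.807 × 10^5 m³.
Over A = 7.85 km², depth = V / A = 48.5 mm.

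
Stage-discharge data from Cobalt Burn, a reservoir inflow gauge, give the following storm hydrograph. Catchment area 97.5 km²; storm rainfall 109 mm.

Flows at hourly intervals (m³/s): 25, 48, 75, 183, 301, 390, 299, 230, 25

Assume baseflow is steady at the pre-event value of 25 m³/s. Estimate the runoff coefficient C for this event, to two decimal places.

C ≈ 0.46

ΣQ_DR = 1351 m³/s; V = ΣQ_DR·Δt = 4.864 × 10^6 m³.
Runoff depth d = V / A = 49.88 mm.
C = d / P = 49.88 / 109 = 0.46.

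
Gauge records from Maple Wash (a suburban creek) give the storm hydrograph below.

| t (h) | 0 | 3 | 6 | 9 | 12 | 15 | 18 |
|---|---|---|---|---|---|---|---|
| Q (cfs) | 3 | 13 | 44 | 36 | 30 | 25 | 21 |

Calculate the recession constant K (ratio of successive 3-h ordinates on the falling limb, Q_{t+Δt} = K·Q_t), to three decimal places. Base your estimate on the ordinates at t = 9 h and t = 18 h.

K ≈ 0.836

Using the recession-limb readings at t = 9 h and t = 18 h: Q falls from 36 to 21 cfs over 3 intervals.
K = (Q₂/Q₁)^(1/3) = (21/36)^(1/3) = 0.836.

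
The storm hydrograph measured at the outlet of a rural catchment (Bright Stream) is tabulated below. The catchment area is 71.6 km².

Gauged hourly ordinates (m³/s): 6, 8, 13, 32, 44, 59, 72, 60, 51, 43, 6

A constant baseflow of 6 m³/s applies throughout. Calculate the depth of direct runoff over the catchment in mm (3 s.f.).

Direct runoff: 0.0, 2.0, 7.0, 26.0, 38.0, 53.0, 66.0, 54.0, 45.0, 37.0, 0.0 m³/s; ΣQ_DR = 328.0 m³/s.
V = ΣQ_DR · Δt = 328.0 × 3600 s = 1.181 × 10^6 m³.
Over A = 71.6 km², depth = V / A = 16.5 mm.

d ≈ 16.5 mm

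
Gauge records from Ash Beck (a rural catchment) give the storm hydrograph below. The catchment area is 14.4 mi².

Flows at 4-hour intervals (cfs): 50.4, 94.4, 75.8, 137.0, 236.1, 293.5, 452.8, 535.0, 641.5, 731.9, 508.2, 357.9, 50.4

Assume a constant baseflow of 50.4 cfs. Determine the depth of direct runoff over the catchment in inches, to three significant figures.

Direct runoff: 0.0, 44.0, 25.4, 86.6, 185.7, 243.1, 402.4, 484.6, 591.1, 681.5, 457.8, 307.5, 0.0 cfs; ΣQ_DR = 3510 cfs.
V = ΣQ_DR · Δt = 3510 × 14400 s = 5.054 × 10^7 ft³.
Over A = 14.4 mi², depth = V / A = 1.51 in.

d ≈ 1.51 in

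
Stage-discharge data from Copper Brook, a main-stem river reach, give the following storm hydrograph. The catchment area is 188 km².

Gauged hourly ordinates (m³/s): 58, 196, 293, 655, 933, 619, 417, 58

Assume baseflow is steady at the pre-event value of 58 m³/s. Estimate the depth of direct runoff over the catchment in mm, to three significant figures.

d ≈ 52.9 mm

Direct runoff: 0.0, 138.0, 235.0, 597.0, 875.0, 561.0, 359.0, 0.0 m³/s; ΣQ_DR = 2765 m³/s.
V = ΣQ_DR · Δt = 2765 × 3600 s = 9.954 × 10^6 m³.
Over A = 188 km², depth = V / A = 52.9 mm.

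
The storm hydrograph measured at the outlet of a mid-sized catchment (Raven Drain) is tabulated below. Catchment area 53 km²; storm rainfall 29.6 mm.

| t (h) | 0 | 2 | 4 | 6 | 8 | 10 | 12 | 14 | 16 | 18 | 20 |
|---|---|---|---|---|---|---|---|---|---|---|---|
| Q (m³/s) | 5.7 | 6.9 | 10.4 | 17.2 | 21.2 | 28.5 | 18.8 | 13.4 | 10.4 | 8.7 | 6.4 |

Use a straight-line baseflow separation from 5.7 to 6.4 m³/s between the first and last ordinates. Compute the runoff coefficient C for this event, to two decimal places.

ΣQ_DR = 81.05 m³/s; V = ΣQ_DR·Δt = 5.836 × 10^5 m³.
Runoff depth d = V / A = 11.01 mm.
C = d / P = 11.01 / 29.6 = 0.37.

C ≈ 0.37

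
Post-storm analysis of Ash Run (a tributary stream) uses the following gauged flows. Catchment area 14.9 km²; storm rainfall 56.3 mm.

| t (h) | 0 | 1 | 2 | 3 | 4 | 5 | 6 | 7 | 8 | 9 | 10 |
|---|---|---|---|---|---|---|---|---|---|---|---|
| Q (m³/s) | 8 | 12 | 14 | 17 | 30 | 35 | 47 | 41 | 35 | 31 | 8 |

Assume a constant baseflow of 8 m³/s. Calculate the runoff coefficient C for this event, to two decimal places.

ΣQ_DR = 190.0 m³/s; V = ΣQ_DR·Δt = 6.840 × 10^5 m³.
Runoff depth d = V / A = 45.91 mm.
C = d / P = 45.91 / 56.3 = 0.82.

C ≈ 0.82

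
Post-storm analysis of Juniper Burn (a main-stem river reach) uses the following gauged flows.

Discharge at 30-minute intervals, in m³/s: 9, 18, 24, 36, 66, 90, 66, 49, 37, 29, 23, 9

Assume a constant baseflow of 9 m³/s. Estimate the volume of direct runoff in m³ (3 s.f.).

V ≈ 6.26 × 10^5 m³

Direct-runoff ordinates (Q − Q_b): 0.0, 9.0, 15.0, 27.0, 57.0, 81.0, 57.0, 40.0, 28.0, 20.0, 14.0, 0.0 m³/s.
ΣQ_DR = 348.0 m³/s.
With Δt = 0.5 h = 1800 s, V = ΣQ_DR · Δt = 348.0 × 1800 = 6.26 × 10^5 m³.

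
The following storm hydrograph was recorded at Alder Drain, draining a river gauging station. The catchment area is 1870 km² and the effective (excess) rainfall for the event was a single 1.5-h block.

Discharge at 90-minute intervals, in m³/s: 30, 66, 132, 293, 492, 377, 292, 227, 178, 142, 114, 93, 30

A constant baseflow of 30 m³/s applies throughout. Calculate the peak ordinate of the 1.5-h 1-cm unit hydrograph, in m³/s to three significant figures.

U_p ≈ 771 m³/s

Direct runoff: 0.0, 36.0, 102.0, 263.0, 462.0, 347.0, 262.0, 197.0, 148.0, 112.0, 84.0, 63.0, 0.0 m³/s; ΣQ_DR = 2076 m³/s, peak = 462.0 m³/s.
Runoff depth d = ΣQ_DR·Δt / A = 2076 × 5400 / (1870 km²) = 5.995 mm.
The 1-cm UH is the DRH scaled by (10 mm)/d, so U_p = 462.0 × 10/5.995 = 771 m³/s.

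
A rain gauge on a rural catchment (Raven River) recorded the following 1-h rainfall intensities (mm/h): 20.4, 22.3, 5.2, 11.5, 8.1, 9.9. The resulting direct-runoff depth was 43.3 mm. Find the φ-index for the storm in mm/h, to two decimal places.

Only the 5 blocks with intensity above φ contribute runoff: 20.4, 22.3, 11.5, 8.1, 9.9 mm/h.
Σ(I−φ)·Δt = d  ⇒  (20.4+22.3+11.5+8.1+9.9 − 5φ)·1 = 43.3
φ = (72.20 − 43.3/1) / 5 = 5.78 mm/h.

φ ≈ 5.78 mm/h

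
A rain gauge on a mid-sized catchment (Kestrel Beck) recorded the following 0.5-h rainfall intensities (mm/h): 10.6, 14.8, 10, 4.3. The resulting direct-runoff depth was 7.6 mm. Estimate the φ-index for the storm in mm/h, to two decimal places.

φ ≈ 6.73 mm/h

Only the 3 blocks with intensity above φ contribute runoff: 10.6, 14.8, 10 mm/h.
Σ(I−φ)·Δt = d  ⇒  (10.6+14.8+10 − 3φ)·0.5 = 7.6
φ = (35.40 − 7.6/0.5) / 3 = 6.73 mm/h.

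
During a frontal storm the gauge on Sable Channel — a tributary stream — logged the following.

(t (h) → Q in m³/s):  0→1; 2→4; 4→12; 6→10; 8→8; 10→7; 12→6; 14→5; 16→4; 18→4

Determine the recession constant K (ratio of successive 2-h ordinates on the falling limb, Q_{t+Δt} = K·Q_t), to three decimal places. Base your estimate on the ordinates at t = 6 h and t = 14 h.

K ≈ 0.841

Using the recession-limb readings at t = 6 h and t = 14 h: Q falls from 10 to 5 m³/s over 4 intervals.
K = (Q₂/Q₁)^(1/4) = (5/10)^(1/4) = 0.841.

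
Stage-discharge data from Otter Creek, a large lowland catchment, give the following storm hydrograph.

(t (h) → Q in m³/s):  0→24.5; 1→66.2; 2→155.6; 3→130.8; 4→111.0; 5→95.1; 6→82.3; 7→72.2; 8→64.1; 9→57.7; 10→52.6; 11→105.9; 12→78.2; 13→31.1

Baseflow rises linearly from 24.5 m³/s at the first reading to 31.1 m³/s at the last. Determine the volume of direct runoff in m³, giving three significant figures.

V ≈ 2.66 × 10^6 m³

Direct-runoff ordinates (Q − Q_b): 0.00, 41.19, 130.08, 104.78, 84.47, 68.06, 54.75, 44.15, 35.54, 28.63, 23.02, 75.82, 47.61, 0.00 m³/s.
ΣQ_DR = 738.1 m³/s.
With Δt = 1 h = 3600 s, V = ΣQ_DR · Δt = 738.1 × 3600 = 2.66 × 10^6 m³.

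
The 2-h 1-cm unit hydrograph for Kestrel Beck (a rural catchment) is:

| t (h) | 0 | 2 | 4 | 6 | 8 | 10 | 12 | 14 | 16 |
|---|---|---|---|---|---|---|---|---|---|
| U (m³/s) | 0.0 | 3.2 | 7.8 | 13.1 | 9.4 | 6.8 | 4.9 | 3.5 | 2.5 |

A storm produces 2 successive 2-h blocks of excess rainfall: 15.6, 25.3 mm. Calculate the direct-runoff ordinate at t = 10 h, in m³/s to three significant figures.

By discrete convolution, Q_j = Σ (P_i / 10 mm) · U_{j−i}.
At t = 10 h (j=5): Q = (15.6/10)·6.8 + (25.3/10)·9.4 = 34.4 m³/s.

Q ≈ 34.4 m³/s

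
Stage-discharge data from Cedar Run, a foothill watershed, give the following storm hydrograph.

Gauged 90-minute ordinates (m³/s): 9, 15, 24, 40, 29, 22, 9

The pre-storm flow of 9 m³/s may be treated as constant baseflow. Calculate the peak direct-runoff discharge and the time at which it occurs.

Subtracting baseflow gives direct-runoff ordinates: 0.0, 6.0, 15.0, 31.0, 20.0, 13.0, 0.0 m³/s.
The maximum is 31.0 m³/s, occurring at the reading for t = 4.5 h.

Q_p = 31.0 m³/s at t = 4.5 h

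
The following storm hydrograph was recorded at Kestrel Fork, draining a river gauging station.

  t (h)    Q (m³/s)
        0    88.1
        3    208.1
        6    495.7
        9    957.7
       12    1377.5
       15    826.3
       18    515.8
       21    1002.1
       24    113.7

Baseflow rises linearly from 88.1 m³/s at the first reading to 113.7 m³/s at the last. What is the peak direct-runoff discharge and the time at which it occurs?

Subtracting baseflow gives direct-runoff ordinates: 0.00, 116.80, 401.20, 860.00, 1276.60, 722.20, 408.50, 891.60, 0.00 m³/s.
The maximum is 1276.60 m³/s, occurring at the reading for t = 12 h.

Q_p = 1276.60 m³/s at t = 12 h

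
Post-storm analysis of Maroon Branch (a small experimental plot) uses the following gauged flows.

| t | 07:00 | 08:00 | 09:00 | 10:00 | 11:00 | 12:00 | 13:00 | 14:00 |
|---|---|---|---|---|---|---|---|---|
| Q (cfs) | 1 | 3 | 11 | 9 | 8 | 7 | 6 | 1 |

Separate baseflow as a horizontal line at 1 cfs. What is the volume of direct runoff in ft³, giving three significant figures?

Direct-runoff ordinates (Q − Q_b): 0.0, 2.0, 10.0, 8.0, 7.0, 6.0, 5.0, 0.0 cfs.
ΣQ_DR = 38.00 cfs.
With Δt = 1 h = 3600 s, V = ΣQ_DR · Δt = 38.00 × 3600 = 1.37 × 10^5 ft³.

V ≈ 1.37 × 10^5 ft³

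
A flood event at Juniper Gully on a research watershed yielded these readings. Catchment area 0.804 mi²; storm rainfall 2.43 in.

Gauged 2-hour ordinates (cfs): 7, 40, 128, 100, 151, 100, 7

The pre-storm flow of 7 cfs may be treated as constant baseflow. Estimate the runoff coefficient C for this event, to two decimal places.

ΣQ_DR = 484.0 cfs; V = ΣQ_DR·Δt = 3.485 × 10^6 ft³.
Runoff depth d = V / A = 1.866 in.
C = d / P = 1.866 / 2.43 = 0.77.

C ≈ 0.77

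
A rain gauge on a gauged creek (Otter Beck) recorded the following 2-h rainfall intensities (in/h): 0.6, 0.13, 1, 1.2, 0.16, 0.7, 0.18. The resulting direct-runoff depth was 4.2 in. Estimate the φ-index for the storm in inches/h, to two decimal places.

φ ≈ 0.35 in/h

Only the 4 blocks with intensity above φ contribute runoff: 0.6, 1, 1.2, 0.7 in/h.
Σ(I−φ)·Δt = d  ⇒  (0.6+1+1.2+0.7 − 4φ)·2 = 4.2
φ = (3.500 − 4.2/2) / 4 = 0.35 in/h.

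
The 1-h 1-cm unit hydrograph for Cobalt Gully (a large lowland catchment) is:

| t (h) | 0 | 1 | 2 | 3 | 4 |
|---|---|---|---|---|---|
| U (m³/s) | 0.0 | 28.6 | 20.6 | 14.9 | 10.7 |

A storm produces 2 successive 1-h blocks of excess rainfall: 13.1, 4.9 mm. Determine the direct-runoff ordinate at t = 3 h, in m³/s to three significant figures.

By discrete convolution, Q_j = Σ (P_i / 10 mm) · U_{j−i}.
At t = 3 h (j=3): Q = (13.1/10)·14.9 + (4.9/10)·20.6 = 29.6 m³/s.

Q ≈ 29.6 m³/s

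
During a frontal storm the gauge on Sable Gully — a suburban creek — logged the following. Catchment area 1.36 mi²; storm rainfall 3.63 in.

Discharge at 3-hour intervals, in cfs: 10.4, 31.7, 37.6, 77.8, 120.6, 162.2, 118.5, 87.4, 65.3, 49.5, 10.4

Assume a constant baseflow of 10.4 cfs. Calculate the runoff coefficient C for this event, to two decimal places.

C ≈ 0.62

ΣQ_DR = 657.0 cfs; V = ΣQ_DR·Δt = 7.096 × 10^6 ft³.
Runoff depth d = V / A = 2.246 in.
C = d / P = 2.246 / 3.63 = 0.62.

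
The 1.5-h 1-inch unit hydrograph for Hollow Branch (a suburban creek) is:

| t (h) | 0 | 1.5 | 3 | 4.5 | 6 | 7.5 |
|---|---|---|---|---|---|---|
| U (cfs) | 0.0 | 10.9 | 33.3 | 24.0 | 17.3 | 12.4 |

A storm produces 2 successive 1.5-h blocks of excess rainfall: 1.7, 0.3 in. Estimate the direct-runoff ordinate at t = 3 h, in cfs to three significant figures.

By discrete convolution, Q_j = Σ (P_i / 1 in) · U_{j−i}.
At t = 3 h (j=2): Q = (1.7/1)·33.3 + (0.3/1)·10.9 = 59.9 cfs.

Q ≈ 59.9 cfs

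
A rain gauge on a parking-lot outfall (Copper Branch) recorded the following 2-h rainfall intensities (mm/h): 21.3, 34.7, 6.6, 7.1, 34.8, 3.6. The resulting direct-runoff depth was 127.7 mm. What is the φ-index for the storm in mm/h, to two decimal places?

Only the 3 blocks with intensity above φ contribute runoff: 21.3, 34.7, 34.8 mm/h.
Σ(I−φ)·Δt = d  ⇒  (21.3+34.7+34.8 − 3φ)·2 = 127.7
φ = (90.80 − 127.7/2) / 3 = 8.98 mm/h.

φ ≈ 8.98 mm/h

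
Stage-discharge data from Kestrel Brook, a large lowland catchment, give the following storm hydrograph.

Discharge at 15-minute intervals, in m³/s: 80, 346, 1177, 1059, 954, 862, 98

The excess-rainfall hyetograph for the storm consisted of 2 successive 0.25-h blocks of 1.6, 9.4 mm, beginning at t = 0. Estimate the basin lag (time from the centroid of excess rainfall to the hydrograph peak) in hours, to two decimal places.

Centroid of excess rainfall: t_c = Σ P_i·t̄_i / ΣP_i = 0.3386 h (block centres at 0.125, 0.375 h).
Hydrograph peak occurs at t = 0.5 h, so basin lag t_L = 0.5 − 0.3386 = 0.16 h.

t_L ≈ 0.16 h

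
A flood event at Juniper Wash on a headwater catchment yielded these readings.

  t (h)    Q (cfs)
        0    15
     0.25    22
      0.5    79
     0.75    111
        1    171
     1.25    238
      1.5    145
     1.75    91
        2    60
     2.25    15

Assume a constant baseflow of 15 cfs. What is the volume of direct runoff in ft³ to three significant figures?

Direct-runoff ordinates (Q − Q_b): 0.0, 7.0, 64.0, 96.0, 156.0, 223.0, 130.0, 76.0, 45.0, 0.0 cfs.
ΣQ_DR = 797.0 cfs.
With Δt = 0.25 h = 900 s, V = ΣQ_DR · Δt = 797.0 × 900 = 7.17 × 10^5 ft³.

V ≈ 7.17 × 10^5 ft³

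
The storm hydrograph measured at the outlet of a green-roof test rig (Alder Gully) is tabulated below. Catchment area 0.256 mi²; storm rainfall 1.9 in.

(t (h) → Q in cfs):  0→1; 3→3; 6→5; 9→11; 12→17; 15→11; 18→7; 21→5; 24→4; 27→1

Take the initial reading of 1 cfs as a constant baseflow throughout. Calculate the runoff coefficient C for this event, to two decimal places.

ΣQ_DR = 55.00 cfs; V = ΣQ_DR·Δt = 5.940 × 10^5 ft³.
Runoff depth d = V / A = 0.9988 in.
C = d / P = 0.9988 / 1.9 = 0.53.

C ≈ 0.53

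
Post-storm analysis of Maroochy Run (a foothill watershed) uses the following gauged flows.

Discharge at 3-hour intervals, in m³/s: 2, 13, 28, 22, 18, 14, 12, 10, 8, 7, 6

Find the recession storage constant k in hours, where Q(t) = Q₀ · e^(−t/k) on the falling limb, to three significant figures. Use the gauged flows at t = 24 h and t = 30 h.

On the falling limb, Q drops from 8 to 6 m³/s between t = 24 h and t = 30 h (Δt = 6 h).
k = −Δt / ln(Q₂/Q₁) = −6 / ln(6/8) = 20.9 h.

k ≈ 20.9 h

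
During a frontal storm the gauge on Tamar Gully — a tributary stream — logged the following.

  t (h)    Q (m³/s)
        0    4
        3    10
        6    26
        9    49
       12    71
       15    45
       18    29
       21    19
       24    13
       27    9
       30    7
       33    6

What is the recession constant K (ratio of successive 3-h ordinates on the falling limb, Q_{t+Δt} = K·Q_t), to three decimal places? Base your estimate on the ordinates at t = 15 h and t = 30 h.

K ≈ 0.689

Using the recession-limb readings at t = 15 h and t = 30 h: Q falls from 45 to 7 m³/s over 5 intervals.
K = (Q₂/Q₁)^(1/5) = (7/45)^(1/5) = 0.689.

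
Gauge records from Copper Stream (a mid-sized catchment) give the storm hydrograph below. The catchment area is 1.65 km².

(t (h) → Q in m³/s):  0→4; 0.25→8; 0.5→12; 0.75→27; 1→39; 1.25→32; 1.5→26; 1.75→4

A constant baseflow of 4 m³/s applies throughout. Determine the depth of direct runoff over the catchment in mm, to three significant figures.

Direct runoff: 0.0, 4.0, 8.0, 23.0, 35.0, 28.0, 22.0, 0.0 m³/s; ΣQ_DR = 120.0 m³/s.
V = ΣQ_DR · Δt = 120.0 × 900 s = 1.080 × 10^5 m³.
Over A = 1.65 km², depth = V / A = 65.5 mm.

d ≈ 65.5 mm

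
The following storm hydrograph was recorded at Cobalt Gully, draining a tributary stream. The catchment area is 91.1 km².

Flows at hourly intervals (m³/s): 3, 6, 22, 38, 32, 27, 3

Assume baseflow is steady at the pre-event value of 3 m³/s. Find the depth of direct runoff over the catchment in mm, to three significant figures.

Direct runoff: 0.0, 3.0, 19.0, 35.0, 29.0, 24.0, 0.0 m³/s; ΣQ_DR = 110.0 m³/s.
V = ΣQ_DR · Δt = 110.0 × 3600 s = 3.960 × 10^5 m³.
Over A = 91.1 km², depth = V / A = 4.35 mm.

d ≈ 4.35 mm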